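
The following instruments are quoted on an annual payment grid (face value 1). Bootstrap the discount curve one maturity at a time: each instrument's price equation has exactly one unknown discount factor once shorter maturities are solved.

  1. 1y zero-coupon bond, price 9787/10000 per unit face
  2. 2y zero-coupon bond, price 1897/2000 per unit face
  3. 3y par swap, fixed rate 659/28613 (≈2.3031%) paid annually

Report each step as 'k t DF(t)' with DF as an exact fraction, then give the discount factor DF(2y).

step 1 [1y] zero: DF = P = 9787/10000 ≈ 0.978700
step 2 [2y] zero: DF = P = 1897/2000 ≈ 0.948500
step 3 [3y] swap r/1=659/28613: DF=(1 − 659/28613·(0.978700+0.948500))/(1+659/28613) = 9341/10000 ≈ 0.934100

1 1 9787/10000
2 2 1897/2000
3 3 9341/10000
DF(2y) = 1897/2000 ≈ 0.948500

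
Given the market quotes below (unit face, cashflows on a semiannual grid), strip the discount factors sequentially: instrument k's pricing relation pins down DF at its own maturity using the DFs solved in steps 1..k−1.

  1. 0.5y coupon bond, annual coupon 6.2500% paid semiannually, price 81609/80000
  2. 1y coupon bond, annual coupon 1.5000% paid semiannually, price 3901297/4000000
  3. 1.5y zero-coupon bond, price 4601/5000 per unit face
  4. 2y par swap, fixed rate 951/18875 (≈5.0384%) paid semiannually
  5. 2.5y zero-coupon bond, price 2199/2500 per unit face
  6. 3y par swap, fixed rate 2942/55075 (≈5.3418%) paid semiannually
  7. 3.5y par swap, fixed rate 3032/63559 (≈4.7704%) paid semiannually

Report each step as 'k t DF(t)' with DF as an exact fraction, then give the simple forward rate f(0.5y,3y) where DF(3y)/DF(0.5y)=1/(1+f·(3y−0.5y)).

step 1 [0.5y] bond c/2=1/32: DF=(81609/80000 − 1/32·(0))/(1+1/32) = 2473/2500 ≈ 0.989200
step 2 [1y] bond c/2=3/400: DF=(3901297/4000000 − 3/400·(0.989200))/(1+3/400) = 9607/10000 ≈ 0.960700
step 3 [1.5y] zero: DF = P = 4601/5000 ≈ 0.920200
step 4 [2y] swap r/2=951/37750: DF=(1 − 951/37750·(0.989200+0.960700+0.920200))/(1+951/37750) = 9049/10000 ≈ 0.904900
step 5 [2.5y] zero: DF = P = 2199/2500 ≈ 0.879600
step 6 [3y] swap r/2=1471/55075: DF=(1 − 1471/55075·(0.989200+0.960700+0.920200+0.904900+0.879600))/(1+1471/55075) = 8529/10000 ≈ 0.852900
step 7 [3.5y] swap r/2=1516/63559: DF=(1 − 1516/63559·(0.989200+0.960700+0.920200+0.904900+0.879600+0.852900))/(1+1516/63559) = 2121/2500 ≈ 0.848400

1 1/2 2473/2500
2 1 9607/10000
3 3/2 4601/5000
4 2 9049/10000
5 5/2 2199/2500
6 3 8529/10000
7 7/2 2121/2500
f(0.5y,3y) = ((2473/2500)/(8529/10000) − 1)/(5/2) = 2726/42645 ≈ 6.3923%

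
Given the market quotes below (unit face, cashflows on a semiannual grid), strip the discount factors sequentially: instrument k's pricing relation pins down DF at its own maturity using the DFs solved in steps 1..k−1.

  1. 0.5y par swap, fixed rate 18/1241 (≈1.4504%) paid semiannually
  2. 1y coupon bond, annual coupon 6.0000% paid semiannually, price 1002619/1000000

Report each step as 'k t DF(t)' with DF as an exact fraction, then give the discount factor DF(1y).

step 1 [0.5y] swap r/2=9/1241: DF=(1 − 9/1241·(0))/(1+9/1241) = 1241/1250 ≈ 0.992800
step 2 [1y] bond c/2=3/100: DF=(1002619/1000000 − 3/100·(0.992800))/(1+3/100) = 1889/2000 ≈ 0.944500

1 1/2 1241/1250
2 1 1889/2000
DF(1y) = 1889/2000 ≈ 0.944500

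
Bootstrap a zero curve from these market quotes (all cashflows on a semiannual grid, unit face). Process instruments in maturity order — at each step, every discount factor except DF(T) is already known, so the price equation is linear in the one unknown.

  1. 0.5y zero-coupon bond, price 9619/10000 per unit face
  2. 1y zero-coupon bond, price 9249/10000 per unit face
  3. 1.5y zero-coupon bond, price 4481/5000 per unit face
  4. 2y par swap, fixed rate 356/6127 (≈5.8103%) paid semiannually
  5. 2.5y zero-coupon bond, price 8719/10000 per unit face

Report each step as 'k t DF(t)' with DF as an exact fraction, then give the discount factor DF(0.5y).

step 1 [0.5y] zero: DF = P = 9619/10000 ≈ 0.961900
step 2 [1y] zero: DF = P = 9249/10000 ≈ 0.924900
step 3 [1.5y] zero: DF = P = 4481/5000 ≈ 0.896200
step 4 [2y] swap r/2=178/6127: DF=(1 − 178/6127·(0.961900+0.924900+0.896200))/(1+178/6127) = 2233/2500 ≈ 0.893200
step 5 [2.5y] zero: DF = P = 8719/10000 ≈ 0.871900

1 1/2 9619/10000
2 1 9249/10000
3 3/2 4481/5000
4 2 2233/2500
5 5/2 8719/10000
DF(0.5y) = 9619/10000 ≈ 0.961900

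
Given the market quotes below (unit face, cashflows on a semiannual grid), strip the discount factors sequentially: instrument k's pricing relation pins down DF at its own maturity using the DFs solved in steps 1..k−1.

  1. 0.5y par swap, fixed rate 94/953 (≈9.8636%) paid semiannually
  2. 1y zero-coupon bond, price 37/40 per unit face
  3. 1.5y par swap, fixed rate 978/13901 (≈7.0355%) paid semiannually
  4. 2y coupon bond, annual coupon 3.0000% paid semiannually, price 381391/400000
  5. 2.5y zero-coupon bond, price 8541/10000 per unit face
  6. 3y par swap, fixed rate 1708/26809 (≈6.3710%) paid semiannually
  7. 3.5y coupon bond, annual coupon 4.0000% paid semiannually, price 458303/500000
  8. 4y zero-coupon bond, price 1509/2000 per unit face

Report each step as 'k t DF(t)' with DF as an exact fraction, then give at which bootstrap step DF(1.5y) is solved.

step 1 [0.5y] swap r/2=47/953: DF=(1 − 47/953·(0))/(1+47/953) = 953/1000 ≈ 0.953000
step 2 [1y] zero: DF = P = 37/40 ≈ 0.925000
step 3 [1.5y] swap r/2=489/13901: DF=(1 − 489/13901·(0.953000+0.925000))/(1+489/13901) = 4511/5000 ≈ 0.902200
step 4 [2y] bond c/2=3/200: DF=(381391/400000 − 3/200·(0.953000+0.925000+0.902200))/(1+3/200) = 8983/10000 ≈ 0.898300
step 5 [2.5y] zero: DF = P = 8541/10000 ≈ 0.854100
step 6 [3y] swap r/2=854/26809: DF=(1 − 854/26809·(0.953000+0.925000+0.902200+0.898300+0.854100))/(1+854/26809) = 2073/2500 ≈ 0.829200
step 7 [3.5y] bond c/2=1/50: DF=(458303/500000 − 1/50·(0.953000+0.925000+0.902200+0.898300+0.854100+0.829200))/(1+1/50) = 1587/2000 ≈ 0.793500
step 8 [4y] zero: DF = P = 1509/2000 ≈ 0.754500

1 1/2 953/1000
2 1 37/40
3 3/2 4511/5000
4 2 8983/10000
5 5/2 8541/10000
6 3 2073/2500
7 7/2 1587/2000
8 4 1509/2000
DF(1.5y) is solved at step 3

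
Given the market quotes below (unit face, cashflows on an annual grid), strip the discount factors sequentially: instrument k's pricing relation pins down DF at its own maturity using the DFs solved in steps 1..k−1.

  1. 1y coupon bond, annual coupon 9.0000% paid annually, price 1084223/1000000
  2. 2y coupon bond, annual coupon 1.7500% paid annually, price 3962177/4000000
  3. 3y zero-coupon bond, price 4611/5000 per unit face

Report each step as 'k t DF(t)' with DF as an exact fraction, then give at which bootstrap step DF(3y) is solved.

1 1 9947/10000
2 2 2391/2500
3 3 4611/5000
DF(3y) is solved at step 3

step 1 [1y] bond c/1=9/100: DF=(1084223/1000000 − 9/100·(0))/(1+9/100) = 9947/10000 ≈ 0.994700
step 2 [2y] bond c/1=7/400: DF=(3962177/4000000 − 7/400·(0.994700))/(1+7/400) = 2391/2500 ≈ 0.956400
step 3 [3y] zero: DF = P = 4611/5000 ≈ 0.922200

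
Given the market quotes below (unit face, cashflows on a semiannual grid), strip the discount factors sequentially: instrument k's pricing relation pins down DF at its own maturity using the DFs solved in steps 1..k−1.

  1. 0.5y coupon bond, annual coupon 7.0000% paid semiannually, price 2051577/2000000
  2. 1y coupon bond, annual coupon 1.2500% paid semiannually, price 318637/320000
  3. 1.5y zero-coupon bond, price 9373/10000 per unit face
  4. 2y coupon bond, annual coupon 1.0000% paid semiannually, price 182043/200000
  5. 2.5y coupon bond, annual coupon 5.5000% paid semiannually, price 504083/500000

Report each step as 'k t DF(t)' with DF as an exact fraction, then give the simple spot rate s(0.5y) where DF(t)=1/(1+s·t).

step 1 [0.5y] bond c/2=7/200: DF=(2051577/2000000 − 7/200·(0))/(1+7/200) = 9911/10000 ≈ 0.991100
step 2 [1y] bond c/2=1/160: DF=(318637/320000 − 1/160·(0.991100))/(1+1/160) = 4917/5000 ≈ 0.983400
step 3 [1.5y] zero: DF = P = 9373/10000 ≈ 0.937300
step 4 [2y] bond c/2=1/200: DF=(182043/200000 − 1/200·(0.991100+0.983400+0.937300))/(1+1/200) = 557/625 ≈ 0.891200
step 5 [2.5y] bond c/2=11/400: DF=(504083/500000 − 11/400·(0.991100+0.983400+0.937300+0.891200))/(1+11/400) = 4397/5000 ≈ 0.879400

1 1/2 9911/10000
2 1 4917/5000
3 3/2 9373/10000
4 2 557/625
5 5/2 4397/5000
s(0.5y) = (1/(9911/10000) − 1)/(1/2) = 178/9911 ≈ 1.7960%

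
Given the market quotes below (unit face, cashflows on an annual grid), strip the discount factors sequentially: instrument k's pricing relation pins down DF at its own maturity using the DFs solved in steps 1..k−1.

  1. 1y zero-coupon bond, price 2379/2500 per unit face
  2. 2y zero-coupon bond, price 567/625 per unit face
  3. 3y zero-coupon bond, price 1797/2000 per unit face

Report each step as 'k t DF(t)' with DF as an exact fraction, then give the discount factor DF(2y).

step 1 [1y] zero: DF = P = 2379/2500 ≈ 0.951600
step 2 [2y] zero: DF = P = 567/625 ≈ 0.907200
step 3 [3y] zero: DF = P = 1797/2000 ≈ 0.898500

1 1 2379/2500
2 2 567/625
3 3 1797/2000
DF(2y) = 567/625 ≈ 0.907200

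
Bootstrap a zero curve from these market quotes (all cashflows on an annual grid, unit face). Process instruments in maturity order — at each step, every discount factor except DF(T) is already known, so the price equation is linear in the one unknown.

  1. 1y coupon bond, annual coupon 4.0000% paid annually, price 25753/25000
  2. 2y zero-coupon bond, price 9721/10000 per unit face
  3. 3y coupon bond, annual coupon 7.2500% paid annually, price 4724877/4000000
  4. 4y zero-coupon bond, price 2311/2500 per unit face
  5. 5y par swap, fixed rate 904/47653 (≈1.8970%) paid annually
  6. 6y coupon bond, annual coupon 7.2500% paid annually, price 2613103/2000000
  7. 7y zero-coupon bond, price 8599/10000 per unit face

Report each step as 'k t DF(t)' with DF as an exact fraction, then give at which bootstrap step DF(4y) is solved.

1 1 1981/2000
2 2 9721/10000
3 3 9687/10000
4 4 2311/2500
5 5 1137/1250
6 6 8961/10000
7 7 8599/10000
DF(4y) is solved at step 4

step 1 [1y] bond c/1=1/25: DF=(25753/25000 − 1/25·(0))/(1+1/25) = 1981/2000 ≈ 0.990500
step 2 [2y] zero: DF = P = 9721/10000 ≈ 0.972100
step 3 [3y] bond c/1=29/400: DF=(4724877/4000000 − 29/400·(0.990500+0.972100))/(1+29/400) = 9687/10000 ≈ 0.968700
step 4 [4y] zero: DF = P = 2311/2500 ≈ 0.924400
step 5 [5y] swap r/1=904/47653: DF=(1 − 904/47653·(0.990500+0.972100+0.968700+0.924400))/(1+904/47653) = 1137/1250 ≈ 0.909600
step 6 [6y] bond c/1=29/400: DF=(2613103/2000000 − 29/400·(0.990500+0.972100+0.968700+0.924400+0.909600))/(1+29/400) = 8961/10000 ≈ 0.896100
step 7 [7y] zero: DF = P = 8599/10000 ≈ 0.859900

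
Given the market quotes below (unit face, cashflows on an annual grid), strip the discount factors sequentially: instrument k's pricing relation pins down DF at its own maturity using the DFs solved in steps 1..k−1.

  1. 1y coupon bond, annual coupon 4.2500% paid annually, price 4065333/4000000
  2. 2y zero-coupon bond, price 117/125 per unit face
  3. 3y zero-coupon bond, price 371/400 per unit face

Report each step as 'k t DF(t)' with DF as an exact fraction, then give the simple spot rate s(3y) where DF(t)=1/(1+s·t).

step 1 [1y] bond c/1=17/400: DF=(4065333/4000000 − 17/400·(0))/(1+17/400) = 9749/10000 ≈ 0.974900
step 2 [2y] zero: DF = P = 117/125 ≈ 0.936000
step 3 [3y] zero: DF = P = 371/400 ≈ 0.927500

1 1 9749/10000
2 2 117/125
3 3 371/400
s(3y) = (1/(371/400) − 1)/(3) = 29/1113 ≈ 2.6056%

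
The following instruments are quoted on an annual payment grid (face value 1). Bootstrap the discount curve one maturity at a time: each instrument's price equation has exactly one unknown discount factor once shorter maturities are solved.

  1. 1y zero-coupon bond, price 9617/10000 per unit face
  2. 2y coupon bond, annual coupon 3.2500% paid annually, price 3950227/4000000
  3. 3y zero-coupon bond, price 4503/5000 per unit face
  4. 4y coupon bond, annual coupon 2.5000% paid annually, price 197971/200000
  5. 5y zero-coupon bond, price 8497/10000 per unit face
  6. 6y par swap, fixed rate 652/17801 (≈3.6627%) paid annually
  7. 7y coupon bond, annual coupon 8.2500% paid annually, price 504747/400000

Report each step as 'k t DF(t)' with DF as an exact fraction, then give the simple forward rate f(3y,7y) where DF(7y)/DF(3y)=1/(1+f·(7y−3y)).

step 1 [1y] zero: DF = P = 9617/10000 ≈ 0.961700
step 2 [2y] bond c/1=13/400: DF=(3950227/4000000 − 13/400·(0.961700))/(1+13/400) = 4631/5000 ≈ 0.926200
step 3 [3y] zero: DF = P = 4503/5000 ≈ 0.900600
step 4 [4y] bond c/1=1/40: DF=(197971/200000 − 1/40·(0.961700+0.926200+0.900600))/(1+1/40) = 8977/10000 ≈ 0.897700
step 5 [5y] zero: DF = P = 8497/10000 ≈ 0.849700
step 6 [6y] swap r/1=652/17801: DF=(1 − 652/17801·(0.961700+0.926200+0.900600+0.897700+0.849700))/(1+652/17801) = 2011/2500 ≈ 0.804400
step 7 [7y] bond c/1=33/400: DF=(504747/400000 − 33/400·(0.961700+0.926200+0.900600+0.897700+0.849700+0.804400))/(1+33/400) = 7587/10000 ≈ 0.758700

1 1 9617/10000
2 2 4631/5000
3 3 4503/5000
4 4 8977/10000
5 5 8497/10000
6 6 2011/2500
7 7 7587/10000
f(3y,7y) = ((4503/5000)/(7587/10000) − 1)/(4) = 473/10116 ≈ 4.6758%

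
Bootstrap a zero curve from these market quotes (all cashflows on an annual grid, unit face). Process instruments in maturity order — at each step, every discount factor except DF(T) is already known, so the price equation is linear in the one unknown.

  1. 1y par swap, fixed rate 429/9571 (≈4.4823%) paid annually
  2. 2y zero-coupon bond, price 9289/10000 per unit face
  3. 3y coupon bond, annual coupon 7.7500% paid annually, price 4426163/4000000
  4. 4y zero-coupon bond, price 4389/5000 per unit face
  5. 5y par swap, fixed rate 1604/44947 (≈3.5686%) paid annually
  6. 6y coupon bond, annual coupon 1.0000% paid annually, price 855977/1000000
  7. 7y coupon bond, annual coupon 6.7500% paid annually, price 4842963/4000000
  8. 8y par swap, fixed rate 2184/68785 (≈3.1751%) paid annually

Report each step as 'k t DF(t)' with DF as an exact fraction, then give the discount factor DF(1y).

step 1 [1y] swap r/1=429/9571: DF=(1 − 429/9571·(0))/(1+429/9571) = 9571/10000 ≈ 0.957100
step 2 [2y] zero: DF = P = 9289/10000 ≈ 0.928900
step 3 [3y] bond c/1=31/400: DF=(4426163/4000000 − 31/400·(0.957100+0.928900))/(1+31/400) = 8913/10000 ≈ 0.891300
step 4 [4y] zero: DF = P = 4389/5000 ≈ 0.877800
step 5 [5y] swap r/1=1604/44947: DF=(1 − 1604/44947·(0.957100+0.928900+0.891300+0.877800))/(1+1604/44947) = 2099/2500 ≈ 0.839600
step 6 [6y] bond c/1=1/100: DF=(855977/1000000 − 1/100·(0.957100+0.928900+0.891300+0.877800+0.839600))/(1+1/100) = 803/1000 ≈ 0.803000
step 7 [7y] bond c/1=27/400: DF=(4842963/4000000 − 27/400·(0.957100+0.928900+0.891300+0.877800+0.839600+0.803000))/(1+27/400) = 999/1250 ≈ 0.799200
step 8 [8y] swap r/1=2184/68785: DF=(1 − 2184/68785·(0.957100+0.928900+0.891300+0.877800+0.839600+0.803000+0.799200))/(1+2184/68785) = 977/1250 ≈ 0.781600

1 1 9571/10000
2 2 9289/10000
3 3 8913/10000
4 4 4389/5000
5 5 2099/2500
6 6 803/1000
7 7 999/1250
8 8 977/1250
DF(1y) = 9571/10000 ≈ 0.957100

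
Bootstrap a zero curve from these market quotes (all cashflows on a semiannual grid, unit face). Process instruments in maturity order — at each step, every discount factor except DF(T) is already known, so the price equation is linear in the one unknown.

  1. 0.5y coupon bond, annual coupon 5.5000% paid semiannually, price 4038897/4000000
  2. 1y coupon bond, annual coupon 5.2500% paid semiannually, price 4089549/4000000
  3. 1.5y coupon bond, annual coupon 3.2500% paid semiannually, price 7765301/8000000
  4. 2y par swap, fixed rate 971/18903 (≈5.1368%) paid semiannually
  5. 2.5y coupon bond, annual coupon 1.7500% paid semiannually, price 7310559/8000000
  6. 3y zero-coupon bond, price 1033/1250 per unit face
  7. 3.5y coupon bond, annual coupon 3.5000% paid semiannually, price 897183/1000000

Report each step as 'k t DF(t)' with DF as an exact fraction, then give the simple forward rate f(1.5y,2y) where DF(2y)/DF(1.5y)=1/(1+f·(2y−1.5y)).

step 1 [0.5y] bond c/2=11/400: DF=(4038897/4000000 − 11/400·(0))/(1+11/400) = 9827/10000 ≈ 0.982700
step 2 [1y] bond c/2=21/800: DF=(4089549/4000000 − 21/800·(0.982700))/(1+21/800) = 9711/10000 ≈ 0.971100
step 3 [1.5y] bond c/2=13/800: DF=(7765301/8000000 − 13/800·(0.982700+0.971100))/(1+13/800) = 9239/10000 ≈ 0.923900
step 4 [2y] swap r/2=971/37806: DF=(1 − 971/37806·(0.982700+0.971100+0.923900))/(1+971/37806) = 9029/10000 ≈ 0.902900
step 5 [2.5y] bond c/2=7/800: DF=(7310559/8000000 − 7/800·(0.982700+0.971100+0.923900+0.902900))/(1+7/800) = 8731/10000 ≈ 0.873100
step 6 [3y] zero: DF = P = 1033/1250 ≈ 0.826400
step 7 [3.5y] bond c/2=7/400: DF=(897183/1000000 − 7/400·(0.982700+0.971100+0.923900+0.902900+0.873100+0.826400))/(1+7/400) = 63/80 ≈ 0.787500

1 1/2 9827/10000
2 1 9711/10000
3 3/2 9239/10000
4 2 9029/10000
5 5/2 8731/10000
6 3 1033/1250
7 7/2 63/80
f(1.5y,2y) = ((9239/10000)/(9029/10000) − 1)/(1/2) = 420/9029 ≈ 4.6517%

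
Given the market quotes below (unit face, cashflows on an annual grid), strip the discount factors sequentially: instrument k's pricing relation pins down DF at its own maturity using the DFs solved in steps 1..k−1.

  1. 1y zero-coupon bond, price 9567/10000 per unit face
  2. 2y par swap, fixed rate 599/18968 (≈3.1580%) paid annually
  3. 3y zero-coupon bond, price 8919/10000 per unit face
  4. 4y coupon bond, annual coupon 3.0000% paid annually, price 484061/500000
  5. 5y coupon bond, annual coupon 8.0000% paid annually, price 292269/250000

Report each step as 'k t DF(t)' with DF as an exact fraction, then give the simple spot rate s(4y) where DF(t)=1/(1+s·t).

1 1 9567/10000
2 2 9401/10000
3 3 8919/10000
4 4 8587/10000
5 5 8123/10000
s(4y) = (1/(8587/10000) − 1)/(4) = 1413/34348 ≈ 4.1138%

step 1 [1y] zero: DF = P = 9567/10000 ≈ 0.956700
step 2 [2y] swap r/1=599/18968: DF=(1 − 599/18968·(0.956700))/(1+599/18968) = 9401/10000 ≈ 0.940100
step 3 [3y] zero: DF = P = 8919/10000 ≈ 0.891900
step 4 [4y] bond c/1=3/100: DF=(484061/500000 − 3/100·(0.956700+0.940100+0.891900))/(1+3/100) = 8587/10000 ≈ 0.858700
step 5 [5y] bond c/1=2/25: DF=(292269/250000 − 2/25·(0.956700+0.940100+0.891900+0.858700))/(1+2/25) = 8123/10000 ≈ 0.812300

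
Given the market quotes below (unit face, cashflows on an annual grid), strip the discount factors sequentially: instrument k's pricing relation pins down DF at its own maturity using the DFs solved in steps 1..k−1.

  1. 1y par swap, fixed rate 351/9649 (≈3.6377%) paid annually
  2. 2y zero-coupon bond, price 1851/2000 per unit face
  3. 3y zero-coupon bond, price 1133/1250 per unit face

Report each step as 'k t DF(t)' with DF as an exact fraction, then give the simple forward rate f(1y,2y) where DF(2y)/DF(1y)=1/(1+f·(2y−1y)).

1 1 9649/10000
2 2 1851/2000
3 3 1133/1250
f(1y,2y) = ((9649/10000)/(1851/2000) − 1)/(1) = 394/9255 ≈ 4.2572%

step 1 [1y] swap r/1=351/9649: DF=(1 − 351/9649·(0))/(1+351/9649) = 9649/10000 ≈ 0.964900
step 2 [2y] zero: DF = P = 1851/2000 ≈ 0.925500
step 3 [3y] zero: DF = P = 1133/1250 ≈ 0.906400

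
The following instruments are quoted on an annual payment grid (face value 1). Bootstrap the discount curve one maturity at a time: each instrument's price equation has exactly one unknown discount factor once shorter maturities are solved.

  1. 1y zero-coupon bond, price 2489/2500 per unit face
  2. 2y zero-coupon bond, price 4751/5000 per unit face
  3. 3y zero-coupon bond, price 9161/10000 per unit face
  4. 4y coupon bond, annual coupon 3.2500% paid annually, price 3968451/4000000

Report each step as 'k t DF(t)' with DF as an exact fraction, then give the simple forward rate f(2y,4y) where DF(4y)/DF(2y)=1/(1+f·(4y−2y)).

1 1 2489/2500
2 2 4751/5000
3 3 9161/10000
4 4 2177/2500
f(2y,4y) = ((4751/5000)/(2177/2500) − 1)/(2) = 397/8708 ≈ 4.5590%

step 1 [1y] zero: DF = P = 2489/2500 ≈ 0.995600
step 2 [2y] zero: DF = P = 4751/5000 ≈ 0.950200
step 3 [3y] zero: DF = P = 9161/10000 ≈ 0.916100
step 4 [4y] bond c/1=13/400: DF=(3968451/4000000 − 13/400·(0.995600+0.950200+0.916100))/(1+13/400) = 2177/2500 ≈ 0.870800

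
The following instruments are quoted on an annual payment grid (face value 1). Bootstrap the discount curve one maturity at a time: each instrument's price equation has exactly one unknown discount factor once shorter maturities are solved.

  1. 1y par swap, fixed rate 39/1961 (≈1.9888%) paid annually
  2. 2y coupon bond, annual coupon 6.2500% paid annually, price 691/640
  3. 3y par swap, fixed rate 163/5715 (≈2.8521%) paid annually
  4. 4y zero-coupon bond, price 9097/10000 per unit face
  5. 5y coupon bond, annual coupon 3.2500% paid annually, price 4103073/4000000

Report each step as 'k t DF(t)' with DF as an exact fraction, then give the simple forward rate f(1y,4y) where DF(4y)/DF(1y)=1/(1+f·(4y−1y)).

step 1 [1y] swap r/1=39/1961: DF=(1 − 39/1961·(0))/(1+39/1961) = 1961/2000 ≈ 0.980500
step 2 [2y] bond c/1=1/16: DF=(691/640 − 1/16·(0.980500))/(1+1/16) = 1917/2000 ≈ 0.958500
step 3 [3y] swap r/1=163/5715: DF=(1 − 163/5715·(0.980500+0.958500))/(1+163/5715) = 1837/2000 ≈ 0.918500
step 4 [4y] zero: DF = P = 9097/10000 ≈ 0.909700
step 5 [5y] bond c/1=13/400: DF=(4103073/4000000 − 13/400·(0.980500+0.958500+0.918500+0.909700))/(1+13/400) = 8749/10000 ≈ 0.874900

1 1 1961/2000
2 2 1917/2000
3 3 1837/2000
4 4 9097/10000
5 5 8749/10000
f(1y,4y) = ((1961/2000)/(9097/10000) − 1)/(3) = 236/9097 ≈ 2.5943%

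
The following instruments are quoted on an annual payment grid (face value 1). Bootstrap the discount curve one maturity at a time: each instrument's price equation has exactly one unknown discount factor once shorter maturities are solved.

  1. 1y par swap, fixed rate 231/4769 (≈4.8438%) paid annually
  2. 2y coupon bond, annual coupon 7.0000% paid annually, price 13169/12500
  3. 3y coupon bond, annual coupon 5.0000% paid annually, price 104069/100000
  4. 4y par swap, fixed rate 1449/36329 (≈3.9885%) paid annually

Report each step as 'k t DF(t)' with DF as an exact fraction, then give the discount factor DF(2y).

step 1 [1y] swap r/1=231/4769: DF=(1 − 231/4769·(0))/(1+231/4769) = 4769/5000 ≈ 0.953800
step 2 [2y] bond c/1=7/100: DF=(13169/12500 − 7/100·(0.953800))/(1+7/100) = 4611/5000 ≈ 0.922200
step 3 [3y] bond c/1=1/20: DF=(104069/100000 − 1/20·(0.953800+0.922200))/(1+1/20) = 4509/5000 ≈ 0.901800
step 4 [4y] swap r/1=1449/36329: DF=(1 − 1449/36329·(0.953800+0.922200+0.901800))/(1+1449/36329) = 8551/10000 ≈ 0.855100

1 1 4769/5000
2 2 4611/5000
3 3 4509/5000
4 4 8551/10000
DF(2y) = 4611/5000 ≈ 0.922200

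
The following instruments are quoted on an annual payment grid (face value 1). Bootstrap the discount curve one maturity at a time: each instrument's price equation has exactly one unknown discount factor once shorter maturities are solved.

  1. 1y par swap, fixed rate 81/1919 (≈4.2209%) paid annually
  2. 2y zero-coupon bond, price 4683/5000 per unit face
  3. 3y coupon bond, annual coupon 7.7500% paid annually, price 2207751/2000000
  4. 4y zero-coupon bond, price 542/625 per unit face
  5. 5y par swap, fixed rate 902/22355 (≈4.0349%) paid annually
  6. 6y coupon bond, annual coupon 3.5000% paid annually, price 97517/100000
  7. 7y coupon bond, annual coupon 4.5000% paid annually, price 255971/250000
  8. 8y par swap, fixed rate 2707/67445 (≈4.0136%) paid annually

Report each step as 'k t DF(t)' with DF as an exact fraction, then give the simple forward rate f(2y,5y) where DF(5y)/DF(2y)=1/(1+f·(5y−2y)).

1 1 1919/2000
2 2 4683/5000
3 3 8881/10000
4 4 542/625
5 5 2049/2500
6 6 791/1000
7 7 1883/2500
8 8 7293/10000
f(2y,5y) = ((4683/5000)/(2049/2500) − 1)/(3) = 65/1366 ≈ 4.7584%

step 1 [1y] swap r/1=81/1919: DF=(1 − 81/1919·(0))/(1+81/1919) = 1919/2000 ≈ 0.959500
step 2 [2y] zero: DF = P = 4683/5000 ≈ 0.936600
step 3 [3y] bond c/1=31/400: DF=(2207751/2000000 − 31/400·(0.959500+0.936600))/(1+31/400) = 8881/10000 ≈ 0.888100
step 4 [4y] zero: DF = P = 542/625 ≈ 0.867200
step 5 [5y] swap r/1=902/22355: DF=(1 − 902/22355·(0.959500+0.936600+0.888100+0.867200))/(1+902/22355) = 2049/2500 ≈ 0.819600
step 6 [6y] bond c/1=7/200: DF=(97517/100000 − 7/200·(0.959500+0.936600+0.888100+0.867200+0.819600))/(1+7/200) = 791/1000 ≈ 0.791000
step 7 [7y] bond c/1=9/200: DF=(255971/250000 − 9/200·(0.959500+0.936600+0.888100+0.867200+0.819600+0.791000))/(1+9/200) = 1883/2500 ≈ 0.753200
step 8 [8y] swap r/1=2707/67445: DF=(1 − 2707/67445·(0.959500+0.936600+0.888100+0.867200+0.819600+0.791000+0.753200))/(1+2707/67445) = 7293/10000 ≈ 0.729300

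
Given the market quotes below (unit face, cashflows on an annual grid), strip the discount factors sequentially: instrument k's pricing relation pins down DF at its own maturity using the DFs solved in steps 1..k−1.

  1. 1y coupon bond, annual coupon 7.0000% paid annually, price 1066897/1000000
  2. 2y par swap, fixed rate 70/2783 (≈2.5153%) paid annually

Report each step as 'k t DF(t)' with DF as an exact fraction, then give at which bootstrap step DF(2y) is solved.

1 1 9971/10000
2 2 951/1000
DF(2y) is solved at step 2

step 1 [1y] bond c/1=7/100: DF=(1066897/1000000 − 7/100·(0))/(1+7/100) = 9971/10000 ≈ 0.997100
step 2 [2y] swap r/1=70/2783: DF=(1 − 70/2783·(0.997100))/(1+70/2783) = 951/1000 ≈ 0.951000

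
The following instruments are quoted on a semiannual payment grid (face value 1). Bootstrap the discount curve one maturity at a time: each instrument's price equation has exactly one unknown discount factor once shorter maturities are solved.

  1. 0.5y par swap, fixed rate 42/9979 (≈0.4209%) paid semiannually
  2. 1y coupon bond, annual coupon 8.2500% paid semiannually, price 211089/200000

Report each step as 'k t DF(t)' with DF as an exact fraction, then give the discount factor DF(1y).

step 1 [0.5y] swap r/2=21/9979: DF=(1 − 21/9979·(0))/(1+21/9979) = 9979/10000 ≈ 0.997900
step 2 [1y] bond c/2=33/800: DF=(211089/200000 − 33/800·(0.997900))/(1+33/800) = 9741/10000 ≈ 0.974100

1 1/2 9979/10000
2 1 9741/10000
DF(1y) = 9741/10000 ≈ 0.974100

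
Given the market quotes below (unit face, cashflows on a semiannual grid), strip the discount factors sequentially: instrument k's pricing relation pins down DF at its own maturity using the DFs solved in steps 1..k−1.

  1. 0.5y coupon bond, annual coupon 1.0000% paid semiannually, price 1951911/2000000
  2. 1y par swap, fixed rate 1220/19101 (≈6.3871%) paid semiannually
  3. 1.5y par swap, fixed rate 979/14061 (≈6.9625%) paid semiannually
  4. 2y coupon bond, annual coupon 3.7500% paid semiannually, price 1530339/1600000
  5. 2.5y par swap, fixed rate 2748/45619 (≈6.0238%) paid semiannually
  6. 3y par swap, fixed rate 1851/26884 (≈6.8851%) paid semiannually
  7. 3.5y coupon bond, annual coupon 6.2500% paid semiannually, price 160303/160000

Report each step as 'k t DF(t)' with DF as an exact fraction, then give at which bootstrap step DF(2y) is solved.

step 1 [0.5y] bond c/2=1/200: DF=(1951911/2000000 − 1/200·(0))/(1+1/200) = 9711/10000 ≈ 0.971100
step 2 [1y] swap r/2=610/19101: DF=(1 − 610/19101·(0.971100))/(1+610/19101) = 939/1000 ≈ 0.939000
step 3 [1.5y] swap r/2=979/28122: DF=(1 − 979/28122·(0.971100+0.939000))/(1+979/28122) = 9021/10000 ≈ 0.902100
step 4 [2y] bond c/2=3/160: DF=(1530339/1600000 − 3/160·(0.971100+0.939000+0.902100))/(1+3/160) = 8871/10000 ≈ 0.887100
step 5 [2.5y] swap r/2=1374/45619: DF=(1 − 1374/45619·(0.971100+0.939000+0.902100+0.887100))/(1+1374/45619) = 4313/5000 ≈ 0.862600
step 6 [3y] swap r/2=1851/53768: DF=(1 − 1851/53768·(0.971100+0.939000+0.902100+0.887100+0.862600))/(1+1851/53768) = 8149/10000 ≈ 0.814900
step 7 [3.5y] bond c/2=1/32: DF=(160303/160000 − 1/32·(0.971100+0.939000+0.902100+0.887100+0.862600+0.814900))/(1+1/32) = 4043/5000 ≈ 0.808600

1 1/2 9711/10000
2 1 939/1000
3 3/2 9021/10000
4 2 8871/10000
5 5/2 4313/5000
6 3 8149/10000
7 7/2 4043/5000
DF(2y) is solved at step 4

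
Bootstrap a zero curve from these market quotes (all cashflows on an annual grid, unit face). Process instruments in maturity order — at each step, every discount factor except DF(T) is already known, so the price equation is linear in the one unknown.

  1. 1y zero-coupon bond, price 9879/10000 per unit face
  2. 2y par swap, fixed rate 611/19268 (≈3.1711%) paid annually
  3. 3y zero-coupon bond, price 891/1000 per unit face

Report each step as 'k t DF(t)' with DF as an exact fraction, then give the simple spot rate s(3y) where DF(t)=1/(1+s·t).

1 1 9879/10000
2 2 9389/10000
3 3 891/1000
s(3y) = (1/(891/1000) − 1)/(3) = 109/2673 ≈ 4.0778%

step 1 [1y] zero: DF = P = 9879/10000 ≈ 0.987900
step 2 [2y] swap r/1=611/19268: DF=(1 − 611/19268·(0.987900))/(1+611/19268) = 9389/10000 ≈ 0.938900
step 3 [3y] zero: DF = P = 891/1000 ≈ 0.891000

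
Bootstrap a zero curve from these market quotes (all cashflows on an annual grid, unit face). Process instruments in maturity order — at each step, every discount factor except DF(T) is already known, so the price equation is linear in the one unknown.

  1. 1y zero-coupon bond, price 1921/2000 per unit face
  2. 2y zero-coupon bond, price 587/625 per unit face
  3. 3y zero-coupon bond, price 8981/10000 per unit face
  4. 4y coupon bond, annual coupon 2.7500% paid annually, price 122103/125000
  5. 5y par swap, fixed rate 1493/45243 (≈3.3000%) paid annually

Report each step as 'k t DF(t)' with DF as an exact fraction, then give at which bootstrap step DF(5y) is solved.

step 1 [1y] zero: DF = P = 1921/2000 ≈ 0.960500
step 2 [2y] zero: DF = P = 587/625 ≈ 0.939200
step 3 [3y] zero: DF = P = 8981/10000 ≈ 0.898100
step 4 [4y] bond c/1=11/400: DF=(122103/125000 − 11/400·(0.960500+0.939200+0.898100))/(1+11/400) = 4379/5000 ≈ 0.875800
step 5 [5y] swap r/1=1493/45243: DF=(1 − 1493/45243·(0.960500+0.939200+0.898100+0.875800))/(1+1493/45243) = 8507/10000 ≈ 0.850700

1 1 1921/2000
2 2 587/625
3 3 8981/10000
4 4 4379/5000
5 5 8507/10000
DF(5y) is solved at step 5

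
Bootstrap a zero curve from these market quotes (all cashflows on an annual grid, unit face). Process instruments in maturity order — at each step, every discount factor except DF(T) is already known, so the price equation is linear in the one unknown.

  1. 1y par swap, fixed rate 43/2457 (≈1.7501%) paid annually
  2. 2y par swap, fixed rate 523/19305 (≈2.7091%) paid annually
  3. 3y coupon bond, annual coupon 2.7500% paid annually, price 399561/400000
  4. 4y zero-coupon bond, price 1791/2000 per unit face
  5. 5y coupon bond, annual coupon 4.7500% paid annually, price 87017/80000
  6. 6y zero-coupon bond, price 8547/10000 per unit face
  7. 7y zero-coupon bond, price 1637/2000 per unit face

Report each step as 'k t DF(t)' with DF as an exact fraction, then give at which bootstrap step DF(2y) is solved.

1 1 2457/2500
2 2 9477/10000
3 3 1841/2000
4 4 1791/2000
5 5 1737/2000
6 6 8547/10000
7 7 1637/2000
DF(2y) is solved at step 2

step 1 [1y] swap r/1=43/2457: DF=(1 − 43/2457·(0))/(1+43/2457) = 2457/2500 ≈ 0.982800
step 2 [2y] swap r/1=523/19305: DF=(1 − 523/19305·(0.982800))/(1+523/19305) = 9477/10000 ≈ 0.947700
step 3 [3y] bond c/1=11/400: DF=(399561/400000 − 11/400·(0.982800+0.947700))/(1+11/400) = 1841/2000 ≈ 0.920500
step 4 [4y] zero: DF = P = 1791/2000 ≈ 0.895500
step 5 [5y] bond c/1=19/400: DF=(87017/80000 − 19/400·(0.982800+0.947700+0.920500+0.895500))/(1+19/400) = 1737/2000 ≈ 0.868500
step 6 [6y] zero: DF = P = 8547/10000 ≈ 0.854700
step 7 [7y] zero: DF = P = 1637/2000 ≈ 0.818500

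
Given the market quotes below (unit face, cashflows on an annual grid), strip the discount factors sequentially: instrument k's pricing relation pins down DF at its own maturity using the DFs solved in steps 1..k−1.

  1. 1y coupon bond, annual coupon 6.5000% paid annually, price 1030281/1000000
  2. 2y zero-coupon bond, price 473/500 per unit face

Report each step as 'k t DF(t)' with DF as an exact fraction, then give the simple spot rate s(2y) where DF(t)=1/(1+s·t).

step 1 [1y] bond c/1=13/200: DF=(1030281/1000000 − 13/200·(0))/(1+13/200) = 4837/5000 ≈ 0.967400
step 2 [2y] zero: DF = P = 473/500 ≈ 0.946000

1 1 4837/5000
2 2 473/500
s(2y) = (1/(473/500) − 1)/(2) = 27/946 ≈ 2.8541%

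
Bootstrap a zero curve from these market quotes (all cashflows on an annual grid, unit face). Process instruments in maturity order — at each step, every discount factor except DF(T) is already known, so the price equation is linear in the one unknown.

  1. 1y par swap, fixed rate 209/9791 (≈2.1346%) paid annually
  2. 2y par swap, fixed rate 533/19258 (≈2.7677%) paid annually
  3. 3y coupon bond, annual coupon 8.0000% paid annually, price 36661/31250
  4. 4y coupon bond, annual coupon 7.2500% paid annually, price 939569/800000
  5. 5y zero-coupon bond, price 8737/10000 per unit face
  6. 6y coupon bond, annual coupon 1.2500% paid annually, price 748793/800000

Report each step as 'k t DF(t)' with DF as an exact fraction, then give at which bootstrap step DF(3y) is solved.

step 1 [1y] swap r/1=209/9791: DF=(1 − 209/9791·(0))/(1+209/9791) = 9791/10000 ≈ 0.979100
step 2 [2y] swap r/1=533/19258: DF=(1 − 533/19258·(0.979100))/(1+533/19258) = 9467/10000 ≈ 0.946700
step 3 [3y] bond c/1=2/25: DF=(36661/31250 − 2/25·(0.979100+0.946700))/(1+2/25) = 2359/2500 ≈ 0.943600
step 4 [4y] bond c/1=29/400: DF=(939569/800000 − 29/400·(0.979100+0.946700+0.943600))/(1+29/400) = 9011/10000 ≈ 0.901100
step 5 [5y] zero: DF = P = 8737/10000 ≈ 0.873700
step 6 [6y] bond c/1=1/80: DF=(748793/800000 − 1/80·(0.979100+0.946700+0.943600+0.901100+0.873700))/(1+1/80) = 8671/10000 ≈ 0.867100

1 1 9791/10000
2 2 9467/10000
3 3 2359/2500
4 4 9011/10000
5 5 8737/10000
6 6 8671/10000
DF(3y) is solved at step 3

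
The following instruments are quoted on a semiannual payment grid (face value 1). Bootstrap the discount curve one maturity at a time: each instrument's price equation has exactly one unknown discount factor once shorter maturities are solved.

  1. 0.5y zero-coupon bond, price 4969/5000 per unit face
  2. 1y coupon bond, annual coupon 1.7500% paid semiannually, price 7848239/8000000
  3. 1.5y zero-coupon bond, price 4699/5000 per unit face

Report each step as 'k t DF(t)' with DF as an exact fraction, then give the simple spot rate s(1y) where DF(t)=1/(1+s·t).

1 1/2 4969/5000
2 1 9639/10000
3 3/2 4699/5000
s(1y) = (1/(9639/10000) − 1)/(1) = 361/9639 ≈ 3.7452%

step 1 [0.5y] zero: DF = P = 4969/5000 ≈ 0.993800
step 2 [1y] bond c/2=7/800: DF=(7848239/8000000 − 7/800·(0.993800))/(1+7/800) = 9639/10000 ≈ 0.963900
step 3 [1.5y] zero: DF = P = 4699/5000 ≈ 0.939800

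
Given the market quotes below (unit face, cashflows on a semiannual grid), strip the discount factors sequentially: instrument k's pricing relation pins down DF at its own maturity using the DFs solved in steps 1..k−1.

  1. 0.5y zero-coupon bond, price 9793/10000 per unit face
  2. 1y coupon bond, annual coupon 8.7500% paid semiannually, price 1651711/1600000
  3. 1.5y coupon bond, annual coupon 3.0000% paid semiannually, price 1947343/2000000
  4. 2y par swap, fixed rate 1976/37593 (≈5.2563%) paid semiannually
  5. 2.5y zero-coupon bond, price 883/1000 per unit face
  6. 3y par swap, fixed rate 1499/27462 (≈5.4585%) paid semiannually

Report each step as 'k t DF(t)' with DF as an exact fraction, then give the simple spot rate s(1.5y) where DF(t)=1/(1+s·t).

step 1 [0.5y] zero: DF = P = 9793/10000 ≈ 0.979300
step 2 [1y] bond c/2=7/160: DF=(1651711/1600000 − 7/160·(0.979300))/(1+7/160) = 237/250 ≈ 0.948000
step 3 [1.5y] bond c/2=3/200: DF=(1947343/2000000 − 3/200·(0.979300+0.948000))/(1+3/200) = 2327/2500 ≈ 0.930800
step 4 [2y] swap r/2=988/37593: DF=(1 − 988/37593·(0.979300+0.948000+0.930800))/(1+988/37593) = 2253/2500 ≈ 0.901200
step 5 [2.5y] zero: DF = P = 883/1000 ≈ 0.883000
step 6 [3y] swap r/2=1499/54924: DF=(1 − 1499/54924·(0.979300+0.948000+0.930800+0.901200+0.883000))/(1+1499/54924) = 8501/10000 ≈ 0.850100

1 1/2 9793/10000
2 1 237/250
3 3/2 2327/2500
4 2 2253/2500
5 5/2 883/1000
6 3 8501/10000
s(1.5y) = (1/(2327/2500) − 1)/(3/2) = 346/6981 ≈ 4.9563%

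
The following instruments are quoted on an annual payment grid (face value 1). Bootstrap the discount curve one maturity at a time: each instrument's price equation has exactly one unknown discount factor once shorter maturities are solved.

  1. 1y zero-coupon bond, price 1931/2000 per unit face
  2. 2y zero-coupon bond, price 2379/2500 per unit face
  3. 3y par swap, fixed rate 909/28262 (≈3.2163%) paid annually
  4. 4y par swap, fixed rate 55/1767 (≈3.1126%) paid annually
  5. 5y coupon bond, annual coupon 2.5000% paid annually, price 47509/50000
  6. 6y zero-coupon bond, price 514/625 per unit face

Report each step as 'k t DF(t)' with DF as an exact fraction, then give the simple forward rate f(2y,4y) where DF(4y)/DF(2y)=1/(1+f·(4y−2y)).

step 1 [1y] zero: DF = P = 1931/2000 ≈ 0.965500
step 2 [2y] zero: DF = P = 2379/2500 ≈ 0.951600
step 3 [3y] swap r/1=909/28262: DF=(1 − 909/28262·(0.965500+0.951600))/(1+909/28262) = 9091/10000 ≈ 0.909100
step 4 [4y] swap r/1=55/1767: DF=(1 − 55/1767·(0.965500+0.951600+0.909100))/(1+55/1767) = 1769/2000 ≈ 0.884500
step 5 [5y] bond c/1=1/40: DF=(47509/50000 − 1/40·(0.965500+0.951600+0.909100+0.884500))/(1+1/40) = 1673/2000 ≈ 0.836500
step 6 [6y] zero: DF = P = 514/625 ≈ 0.822400

1 1 1931/2000
2 2 2379/2500
3 3 9091/10000
4 4 1769/2000
5 5 1673/2000
6 6 514/625
f(2y,4y) = ((2379/2500)/(1769/2000) − 1)/(2) = 11/290 ≈ 3.7931%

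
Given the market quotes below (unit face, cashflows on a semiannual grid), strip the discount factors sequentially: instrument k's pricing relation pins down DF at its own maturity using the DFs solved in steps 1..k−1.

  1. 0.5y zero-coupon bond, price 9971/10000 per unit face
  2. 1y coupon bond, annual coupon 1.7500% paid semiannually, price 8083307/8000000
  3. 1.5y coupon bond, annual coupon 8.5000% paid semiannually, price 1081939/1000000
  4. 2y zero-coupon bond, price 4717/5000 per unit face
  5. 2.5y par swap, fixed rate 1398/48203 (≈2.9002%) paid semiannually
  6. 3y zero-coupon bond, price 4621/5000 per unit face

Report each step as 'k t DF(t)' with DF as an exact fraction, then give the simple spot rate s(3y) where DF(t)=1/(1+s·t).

1 1/2 9971/10000
2 1 993/1000
3 3/2 9567/10000
4 2 4717/5000
5 5/2 9301/10000
6 3 4621/5000
s(3y) = (1/(4621/5000) − 1)/(3) = 379/13863 ≈ 2.7339%

step 1 [0.5y] zero: DF = P = 9971/10000 ≈ 0.997100
step 2 [1y] bond c/2=7/800: DF=(8083307/8000000 − 7/800·(0.997100))/(1+7/800) = 993/1000 ≈ 0.993000
step 3 [1.5y] bond c/2=17/400: DF=(1081939/1000000 − 17/400·(0.997100+0.993000))/(1+17/400) = 9567/10000 ≈ 0.956700
step 4 [2y] zero: DF = P = 4717/5000 ≈ 0.943400
step 5 [2.5y] swap r/2=699/48203: DF=(1 − 699/48203·(0.997100+0.993000+0.956700+0.943400))/(1+699/48203) = 9301/10000 ≈ 0.930100
step 6 [3y] zero: DF = P = 4621/5000 ≈ 0.924200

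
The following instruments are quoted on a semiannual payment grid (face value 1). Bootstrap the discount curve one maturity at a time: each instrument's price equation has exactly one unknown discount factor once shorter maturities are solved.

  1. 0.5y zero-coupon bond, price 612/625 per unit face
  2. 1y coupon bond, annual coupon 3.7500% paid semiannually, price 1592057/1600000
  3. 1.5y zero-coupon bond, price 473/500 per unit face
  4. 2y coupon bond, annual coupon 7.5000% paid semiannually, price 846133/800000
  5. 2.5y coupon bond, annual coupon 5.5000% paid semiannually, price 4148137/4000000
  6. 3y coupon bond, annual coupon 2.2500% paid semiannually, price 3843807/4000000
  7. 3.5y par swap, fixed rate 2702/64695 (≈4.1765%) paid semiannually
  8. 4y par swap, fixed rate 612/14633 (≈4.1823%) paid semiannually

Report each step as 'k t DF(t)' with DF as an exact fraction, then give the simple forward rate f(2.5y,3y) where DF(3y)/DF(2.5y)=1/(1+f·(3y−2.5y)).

step 1 [0.5y] zero: DF = P = 612/625 ≈ 0.979200
step 2 [1y] bond c/2=3/160: DF=(1592057/1600000 − 3/160·(0.979200))/(1+3/160) = 9587/10000 ≈ 0.958700
step 3 [1.5y] zero: DF = P = 473/500 ≈ 0.946000
step 4 [2y] bond c/2=3/80: DF=(846133/800000 − 3/80·(0.979200+0.958700+0.946000))/(1+3/80) = 572/625 ≈ 0.915200
step 5 [2.5y] bond c/2=11/400: DF=(4148137/4000000 − 11/400·(0.979200+0.958700+0.946000+0.915200))/(1+11/400) = 2269/2500 ≈ 0.907600
step 6 [3y] bond c/2=9/800: DF=(3843807/4000000 − 9/800·(0.979200+0.958700+0.946000+0.915200+0.907600))/(1+9/800) = 8979/10000 ≈ 0.897900
step 7 [3.5y] swap r/2=1351/64695: DF=(1 − 1351/64695·(0.979200+0.958700+0.946000+0.915200+0.907600+0.897900))/(1+1351/64695) = 8649/10000 ≈ 0.864900
step 8 [4y] swap r/2=306/14633: DF=(1 − 306/14633·(0.979200+0.958700+0.946000+0.915200+0.907600+0.897900+0.864900))/(1+306/14633) = 847/1000 ≈ 0.847000

1 1/2 612/625
2 1 9587/10000
3 3/2 473/500
4 2 572/625
5 5/2 2269/2500
6 3 8979/10000
7 7/2 8649/10000
8 4 847/1000
f(2.5y,3y) = ((2269/2500)/(8979/10000) − 1)/(1/2) = 194/8979 ≈ 2.1606%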